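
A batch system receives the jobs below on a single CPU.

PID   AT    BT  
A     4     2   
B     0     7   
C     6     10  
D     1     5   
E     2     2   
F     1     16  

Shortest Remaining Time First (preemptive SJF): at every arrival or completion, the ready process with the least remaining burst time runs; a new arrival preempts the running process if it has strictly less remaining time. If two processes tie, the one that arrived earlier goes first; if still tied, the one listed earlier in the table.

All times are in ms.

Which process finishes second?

Timeline: | B 0-1 | D 1-2 | E 2-4 | A 4-6 | D 6-10 | B 10-16 | C 16-26 | F 26-42 |
Completion: A=6  B=16  C=26  D=10  E=4  F=42
Finish order: E → A → D → B → C → F

A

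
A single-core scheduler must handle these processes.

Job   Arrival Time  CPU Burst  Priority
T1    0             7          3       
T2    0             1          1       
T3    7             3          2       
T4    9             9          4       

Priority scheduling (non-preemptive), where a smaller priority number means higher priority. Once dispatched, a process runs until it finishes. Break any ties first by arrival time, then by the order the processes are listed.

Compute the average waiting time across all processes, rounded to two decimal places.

Gantt: | T2 0-1 | T1 1-8 | T3 8-11 | T4 11-20 |
Completion: T1=8  T2=1  T3=11  T4=20
Waiting times: T1=1, T2=0, T3=1, T4=2
Average waiting = (1+0+1+2) / 4 = 4/4 = 1.00

1.00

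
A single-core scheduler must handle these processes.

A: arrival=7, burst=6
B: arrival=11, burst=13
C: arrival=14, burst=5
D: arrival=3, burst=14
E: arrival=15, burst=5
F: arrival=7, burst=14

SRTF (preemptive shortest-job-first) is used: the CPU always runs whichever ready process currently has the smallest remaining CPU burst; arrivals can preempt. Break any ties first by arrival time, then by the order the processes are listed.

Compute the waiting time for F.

39

Gantt: | idle 0-3 | D 3-7 | A 7-13 | D 13-14 | C 14-19 | E 19-24 | D 24-33 | B 33-46 | F 46-60 |
Completion: A=13  B=46  C=19  D=33  E=24  F=60
Turnaround (C−A): A=6  B=35  C=5  D=30  E=9  F=53
Waiting(F) = turnaround − burst = 53 − 14 = 39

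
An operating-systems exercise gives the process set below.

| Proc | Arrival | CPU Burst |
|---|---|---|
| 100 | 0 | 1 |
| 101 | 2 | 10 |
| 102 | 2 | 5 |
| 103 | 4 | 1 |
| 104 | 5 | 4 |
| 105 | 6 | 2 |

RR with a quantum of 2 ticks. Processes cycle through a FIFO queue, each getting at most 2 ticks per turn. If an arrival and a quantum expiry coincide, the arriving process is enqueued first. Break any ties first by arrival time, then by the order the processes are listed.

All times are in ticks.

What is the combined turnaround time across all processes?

65

Gantt: | 100 0-1 | idle 1-2 | 101 2-4 | 102 4-6 | 103 6-7 | 101 7-9 | 104 9-11 | 105 11-13 | 102 13-15 | 101 15-17 | 104 17-19 | 102 19-20 | 101 20-24 |
Completion: 100=1  101=24  102=20  103=7  104=19  105=13
Turnaround (C−A): 100=1  101=22  102=18  103=3  104=14  105=7
Turnaround = completion − arrival: 100=1, 101=22, 102=18, 103=3, 104=14, 105=7
Total turnaround = 1 + 22 + 18 + 3 + 14 + 7 = 65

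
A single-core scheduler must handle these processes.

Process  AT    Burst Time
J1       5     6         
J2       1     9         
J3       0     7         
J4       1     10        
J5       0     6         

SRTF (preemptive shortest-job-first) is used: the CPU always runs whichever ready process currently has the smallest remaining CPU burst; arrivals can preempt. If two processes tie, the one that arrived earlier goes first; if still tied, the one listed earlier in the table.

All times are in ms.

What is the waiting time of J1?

1

Timeline: | J5 0-6 | J1 6-12 | J3 12-19 | J2 19-28 | J4 28-38 |
Completion: J1=12  J2=28  J3=19  J4=38  J5=6
Waiting(J1) = turnaround − burst = 7 − 6 = 1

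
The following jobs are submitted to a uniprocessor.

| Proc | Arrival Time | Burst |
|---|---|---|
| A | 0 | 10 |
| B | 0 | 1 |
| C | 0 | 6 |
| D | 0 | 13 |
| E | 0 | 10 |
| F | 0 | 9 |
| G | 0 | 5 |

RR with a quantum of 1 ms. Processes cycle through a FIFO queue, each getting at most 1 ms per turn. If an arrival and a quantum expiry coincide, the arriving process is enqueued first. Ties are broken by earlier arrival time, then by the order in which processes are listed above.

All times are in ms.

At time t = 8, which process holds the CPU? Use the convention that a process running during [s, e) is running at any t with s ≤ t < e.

Schedule: | A 0-1 | B 1-2 | C 2-3 | D 3-4 | E 4-5 | F 5-6 | G 6-7 | A 7-8 | C 8-9 | D 9-10 | E 10-11 | F 11-12 | G 12-13 | A 13-14 | C 14-15 | D 15-16 | E 16-17 | F 17-18 | G 18-19 | A 19-20 | C 20-21 | D 21-22 | E 22-23 | F 23-24 | G 24-25 | A 25-26 | C 26-27 | D 27-28 | E 28-29 | F 29-30 | G 30-31 | A 31-32 | C 32-33 | D 33-34 | E 34-35 | F 35-36 | A 36-37 | D 37-38 | E 38-39 | F 39-40 | A 40-41 | D 41-42 | E 42-43 | F 43-44 | A 44-45 | D 45-46 | E 46-47 | F 47-48 | A 48-49 | D 49-50 | E 50-51 | D 51-54 |
Completion: A=49  B=2  C=33  D=54  E=51  F=48  G=31
Turnaround (C−A): A=49  B=2  C=33  D=54  E=51  F=48  G=31

C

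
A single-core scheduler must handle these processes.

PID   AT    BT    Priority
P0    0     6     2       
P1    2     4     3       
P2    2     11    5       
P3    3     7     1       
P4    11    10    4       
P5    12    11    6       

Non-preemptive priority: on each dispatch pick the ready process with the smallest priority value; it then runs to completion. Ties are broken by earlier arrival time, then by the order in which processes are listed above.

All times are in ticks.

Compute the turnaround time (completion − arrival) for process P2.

36

Schedule: | P0 0-6 | P3 6-13 | P1 13-17 | P4 17-27 | P2 27-38 | P5 38-49 |
Completion: P0=6  P1=17  P2=38  P3=13  P4=27  P5=49
Turnaround (C−A): P0=6  P1=15  P2=36  P3=10  P4=16  P5=37
Turnaround(P2) = completion − arrival = 38 − 2 = 36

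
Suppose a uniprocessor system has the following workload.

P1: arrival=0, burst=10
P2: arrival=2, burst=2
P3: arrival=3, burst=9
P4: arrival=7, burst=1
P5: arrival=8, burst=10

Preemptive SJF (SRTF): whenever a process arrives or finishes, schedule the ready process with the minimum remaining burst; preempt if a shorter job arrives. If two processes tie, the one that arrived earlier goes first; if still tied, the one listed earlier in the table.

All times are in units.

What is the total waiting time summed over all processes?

27

Gantt: | P1 0-2 | P2 2-4 | P1 4-7 | P4 7-8 | P1 8-13 | P3 13-22 | P5 22-32 |
Completion: P1=13  P2=4  P3=22  P4=8  P5=32
Waiting = turnaround − burst: P1=3, P2=0, P3=10, P4=0, P5=14
Total waiting = 3 + 0 + 10 + 0 + 14 = 27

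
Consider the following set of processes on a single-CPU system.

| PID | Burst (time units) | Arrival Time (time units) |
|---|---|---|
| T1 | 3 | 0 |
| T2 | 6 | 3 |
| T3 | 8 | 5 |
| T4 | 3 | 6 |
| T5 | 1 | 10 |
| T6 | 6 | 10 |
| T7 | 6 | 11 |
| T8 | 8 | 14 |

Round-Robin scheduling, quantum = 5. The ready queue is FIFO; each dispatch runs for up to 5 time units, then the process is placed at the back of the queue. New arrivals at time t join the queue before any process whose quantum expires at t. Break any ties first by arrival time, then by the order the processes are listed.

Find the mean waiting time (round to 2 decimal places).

Timeline: | T1 0-3 | T2 3-8 | T3 8-13 | T4 13-16 | T2 16-17 | T5 17-18 | T6 18-23 | T7 23-28 | T3 28-31 | T8 31-36 | T6 36-37 | T7 37-38 | T8 38-41 |
Completion: T1=3  T2=17  T3=31  T4=16  T5=18  T6=37  T7=38  T8=41
Turnaround (C−A): T1=3  T2=14  T3=26  T4=10  T5=8  T6=27  T7=27  T8=27
Waiting times: T1=0, T2=8, T3=18, T4=7, T5=7, T6=21, T7=21, T8=19
Average waiting = (0+8+18+7+7+21+21+19) / 8 = 101/8 = 12.63

12.63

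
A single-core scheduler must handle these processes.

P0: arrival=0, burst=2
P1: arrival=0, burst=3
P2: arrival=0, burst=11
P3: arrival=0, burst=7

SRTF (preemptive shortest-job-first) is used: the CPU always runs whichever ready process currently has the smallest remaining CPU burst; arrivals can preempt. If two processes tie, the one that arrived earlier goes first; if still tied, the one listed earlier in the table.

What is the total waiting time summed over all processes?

19

Timeline: | P0 0-2 | P1 2-5 | P3 5-12 | P2 12-23 |
Completion: P0=2  P1=5  P2=23  P3=12
Turnaround (C−A): P0=2  P1=5  P2=23  P3=12
Waiting = turnaround − burst: P0=0, P1=2, P2=12, P3=5
Total waiting = 0 + 2 + 12 + 5 = 19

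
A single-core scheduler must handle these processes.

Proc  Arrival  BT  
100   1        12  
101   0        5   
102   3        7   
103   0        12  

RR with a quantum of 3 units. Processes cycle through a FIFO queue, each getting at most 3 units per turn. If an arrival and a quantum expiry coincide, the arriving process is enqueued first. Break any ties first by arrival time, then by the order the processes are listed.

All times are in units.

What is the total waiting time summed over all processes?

Timeline: | 101 0-3 | 103 3-6 | 100 6-9 | 102 9-12 | 101 12-14 | 103 14-17 | 100 17-20 | 102 20-23 | 103 23-26 | 100 26-29 | 102 29-30 | 103 30-33 | 100 33-36 |
Completion: 100=36  101=14  102=30  103=33
Turnaround (C−A): 100=35  101=14  102=27  103=33
Waiting = turnaround − burst: 100=23, 101=9, 102=20, 103=21
Total waiting = 23 + 9 + 20 + 21 = 73

73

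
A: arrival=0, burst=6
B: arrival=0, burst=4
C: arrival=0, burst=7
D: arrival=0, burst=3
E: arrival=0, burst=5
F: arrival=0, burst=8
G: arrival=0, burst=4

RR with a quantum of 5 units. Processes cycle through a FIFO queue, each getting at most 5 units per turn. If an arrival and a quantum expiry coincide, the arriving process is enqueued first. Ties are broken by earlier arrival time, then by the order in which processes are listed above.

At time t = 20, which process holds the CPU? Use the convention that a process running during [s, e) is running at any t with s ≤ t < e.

E

Gantt: | A 0-5 | B 5-9 | C 9-14 | D 14-17 | E 17-22 | F 22-27 | G 27-31 | A 31-32 | C 32-34 | F 34-37 |
Completion: A=32  B=9  C=34  D=17  E=22  F=37  G=31
Turnaround (C−A): A=32  B=9  C=34  D=17  E=22  F=37  G=31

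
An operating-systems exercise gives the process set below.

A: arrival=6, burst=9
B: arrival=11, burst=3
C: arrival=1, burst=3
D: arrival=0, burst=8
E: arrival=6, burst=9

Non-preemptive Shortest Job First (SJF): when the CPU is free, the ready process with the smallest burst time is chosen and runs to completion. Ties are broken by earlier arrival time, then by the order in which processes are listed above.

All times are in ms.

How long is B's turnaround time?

3

Gantt: | D 0-8 | C 8-11 | B 11-14 | A 14-23 | E 23-32 |
Completion: A=23  B=14  C=11  D=8  E=32
Turnaround(B) = completion − arrival = 14 − 11 = 3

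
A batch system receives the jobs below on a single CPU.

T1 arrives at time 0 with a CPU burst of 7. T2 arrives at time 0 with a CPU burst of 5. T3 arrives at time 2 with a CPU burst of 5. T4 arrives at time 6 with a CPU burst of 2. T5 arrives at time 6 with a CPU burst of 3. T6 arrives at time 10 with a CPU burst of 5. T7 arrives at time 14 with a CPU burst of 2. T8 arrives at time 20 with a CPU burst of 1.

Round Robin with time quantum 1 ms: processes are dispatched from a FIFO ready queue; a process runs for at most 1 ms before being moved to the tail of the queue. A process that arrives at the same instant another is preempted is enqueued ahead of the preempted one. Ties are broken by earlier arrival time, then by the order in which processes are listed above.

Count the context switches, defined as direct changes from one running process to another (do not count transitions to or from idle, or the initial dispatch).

28

Schedule: | T1 0-1 | T2 1-2 | T1 2-3 | T3 3-4 | T2 4-5 | T1 5-6 | T3 6-7 | T2 7-8 | T4 8-9 | T5 9-10 | T1 10-11 | T3 11-12 | T2 12-13 | T4 13-14 | T6 14-15 | T5 15-16 | T1 16-17 | T3 17-18 | T2 18-19 | T7 19-20 | T6 20-21 | T5 21-22 | T1 22-23 | T3 23-24 | T8 24-25 | T7 25-26 | T6 26-27 | T1 27-28 | T6 28-30 |
Completion: T1=28  T2=19  T3=24  T4=14  T5=22  T6=30  T7=26  T8=25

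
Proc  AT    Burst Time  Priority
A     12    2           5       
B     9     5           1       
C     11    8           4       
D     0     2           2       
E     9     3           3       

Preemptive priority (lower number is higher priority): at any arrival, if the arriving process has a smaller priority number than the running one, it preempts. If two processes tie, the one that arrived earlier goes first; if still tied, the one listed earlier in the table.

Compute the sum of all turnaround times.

44

Gantt: | D 0-2 | idle 2-9 | B 9-14 | E 14-17 | C 17-25 | A 25-27 |
Completion: A=27  B=14  C=25  D=2  E=17
Turnaround = completion − arrival: A=15, B=5, C=14, D=2, E=8
Total turnaround = 15 + 5 + 14 + 2 + 8 = 44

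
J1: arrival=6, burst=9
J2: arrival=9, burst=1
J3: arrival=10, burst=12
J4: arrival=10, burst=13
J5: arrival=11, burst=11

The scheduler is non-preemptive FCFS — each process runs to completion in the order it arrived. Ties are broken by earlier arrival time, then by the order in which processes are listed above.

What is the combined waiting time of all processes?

Gantt: | idle 0-6 | J1 6-15 | J2 15-16 | J3 16-28 | J4 28-41 | J5 41-52 |
Completion: J1=15  J2=16  J3=28  J4=41  J5=52
Waiting = turnaround − burst: J1=0, J2=6, J3=6, J4=18, J5=30
Total waiting = 0 + 6 + 6 + 18 + 30 = 60

60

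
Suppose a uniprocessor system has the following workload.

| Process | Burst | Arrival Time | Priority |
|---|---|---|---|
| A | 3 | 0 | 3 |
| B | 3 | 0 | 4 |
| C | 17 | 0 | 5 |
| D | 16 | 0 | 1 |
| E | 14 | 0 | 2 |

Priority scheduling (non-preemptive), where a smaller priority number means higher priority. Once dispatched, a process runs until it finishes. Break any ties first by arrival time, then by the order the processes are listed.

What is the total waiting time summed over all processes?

Schedule: | D 0-16 | E 16-30 | A 30-33 | B 33-36 | C 36-53 |
Completion: A=33  B=36  C=53  D=16  E=30
Waiting = turnaround − burst: A=30, B=33, C=36, D=0, E=16
Total waiting = 30 + 33 + 36 + 0 + 16 = 115

115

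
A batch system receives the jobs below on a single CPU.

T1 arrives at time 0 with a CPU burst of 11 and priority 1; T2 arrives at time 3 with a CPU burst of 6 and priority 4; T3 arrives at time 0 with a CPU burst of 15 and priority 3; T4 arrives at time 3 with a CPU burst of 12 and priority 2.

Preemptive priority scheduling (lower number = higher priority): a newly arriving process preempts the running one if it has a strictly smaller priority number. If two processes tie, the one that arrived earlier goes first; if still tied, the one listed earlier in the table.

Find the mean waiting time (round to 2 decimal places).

Gantt: | T1 0-11 | T4 11-23 | T3 23-38 | T2 38-44 |
Completion: T1=11  T2=44  T3=38  T4=23
Turnaround (C−A): T1=11  T2=41  T3=38  T4=20
Waiting times: T1=0, T2=35, T3=23, T4=8
Average waiting = (0+35+23+8) / 4 = 66/4 = 16.50

16.50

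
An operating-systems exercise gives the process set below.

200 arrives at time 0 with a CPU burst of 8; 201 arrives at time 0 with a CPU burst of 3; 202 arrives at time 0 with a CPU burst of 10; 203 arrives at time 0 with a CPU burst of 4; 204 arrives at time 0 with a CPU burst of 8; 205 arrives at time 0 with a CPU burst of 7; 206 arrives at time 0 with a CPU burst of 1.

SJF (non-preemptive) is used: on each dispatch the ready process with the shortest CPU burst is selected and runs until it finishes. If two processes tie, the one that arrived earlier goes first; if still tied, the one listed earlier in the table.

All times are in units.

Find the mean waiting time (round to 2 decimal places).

11.71

Timeline: | 206 0-1 | 201 1-4 | 203 4-8 | 205 8-15 | 200 15-23 | 204 23-31 | 202 31-41 |
Completion: 200=23  201=4  202=41  203=8  204=31  205=15  206=1
Waiting times: 200=15, 201=1, 202=31, 203=4, 204=23, 205=8, 206=0
Average waiting = (15+1+31+4+23+8+0) / 7 = 82/7 = 11.71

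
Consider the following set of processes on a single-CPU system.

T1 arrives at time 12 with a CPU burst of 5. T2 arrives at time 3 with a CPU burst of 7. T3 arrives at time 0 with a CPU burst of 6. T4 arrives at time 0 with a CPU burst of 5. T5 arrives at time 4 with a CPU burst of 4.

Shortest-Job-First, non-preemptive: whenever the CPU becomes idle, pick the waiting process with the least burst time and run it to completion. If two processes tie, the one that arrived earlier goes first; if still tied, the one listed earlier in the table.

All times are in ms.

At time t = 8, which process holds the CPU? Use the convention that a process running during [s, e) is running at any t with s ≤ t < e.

Timeline: | T4 0-5 | T5 5-9 | T3 9-15 | T1 15-20 | T2 20-27 |
Completion: T1=20  T2=27  T3=15  T4=5  T5=9

T5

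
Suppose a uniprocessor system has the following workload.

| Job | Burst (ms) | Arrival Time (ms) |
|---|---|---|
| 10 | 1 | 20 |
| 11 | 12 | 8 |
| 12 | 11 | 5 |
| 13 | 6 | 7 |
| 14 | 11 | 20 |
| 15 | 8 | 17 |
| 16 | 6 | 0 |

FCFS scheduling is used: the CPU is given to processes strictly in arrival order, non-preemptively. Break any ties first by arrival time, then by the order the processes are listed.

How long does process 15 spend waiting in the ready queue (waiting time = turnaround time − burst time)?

18

Timeline: | 16 0-6 | 12 6-17 | 13 17-23 | 11 23-35 | 15 35-43 | 10 43-44 | 14 44-55 |
Completion: 10=44  11=35  12=17  13=23  14=55  15=43  16=6
Waiting(15) = turnaround − burst = 26 − 8 = 18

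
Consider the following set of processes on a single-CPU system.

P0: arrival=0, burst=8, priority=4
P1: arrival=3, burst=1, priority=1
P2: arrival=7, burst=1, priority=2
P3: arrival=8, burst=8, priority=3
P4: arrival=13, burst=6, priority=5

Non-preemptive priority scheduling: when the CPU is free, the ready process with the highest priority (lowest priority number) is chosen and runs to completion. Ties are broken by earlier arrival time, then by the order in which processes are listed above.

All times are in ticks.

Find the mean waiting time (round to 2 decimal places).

Schedule: | P0 0-8 | P1 8-9 | P2 9-10 | P3 10-18 | P4 18-24 |
Completion: P0=8  P1=9  P2=10  P3=18  P4=24
Waiting times: P0=0, P1=5, P2=2, P3=2, P4=5
Average waiting = (0+5+2+2+5) / 5 = 14/5 = 2.80

2.80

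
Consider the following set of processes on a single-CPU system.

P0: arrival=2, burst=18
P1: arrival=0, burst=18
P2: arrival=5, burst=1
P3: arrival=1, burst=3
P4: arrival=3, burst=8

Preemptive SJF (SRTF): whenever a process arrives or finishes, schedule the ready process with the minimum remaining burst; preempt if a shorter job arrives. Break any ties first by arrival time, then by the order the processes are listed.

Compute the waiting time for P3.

Schedule: | P1 0-1 | P3 1-4 | P4 4-5 | P2 5-6 | P4 6-13 | P1 13-30 | P0 30-48 |
Completion: P0=48  P1=30  P2=6  P3=4  P4=13
Turnaround (C−A): P0=46  P1=30  P2=1  P3=3  P4=10
Waiting(P3) = turnaround − burst = 3 − 3 = 0

0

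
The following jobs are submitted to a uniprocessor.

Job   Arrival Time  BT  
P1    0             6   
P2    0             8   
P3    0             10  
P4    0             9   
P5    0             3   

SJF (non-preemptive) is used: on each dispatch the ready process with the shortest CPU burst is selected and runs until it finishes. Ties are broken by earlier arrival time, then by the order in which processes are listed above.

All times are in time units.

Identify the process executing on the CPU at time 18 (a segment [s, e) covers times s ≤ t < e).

Schedule: | P5 0-3 | P1 3-9 | P2 9-17 | P4 17-26 | P3 26-36 |
Completion: P1=9  P2=17  P3=36  P4=26  P5=3
Turnaround (C−A): P1=9  P2=17  P3=36  P4=26  P5=3

P4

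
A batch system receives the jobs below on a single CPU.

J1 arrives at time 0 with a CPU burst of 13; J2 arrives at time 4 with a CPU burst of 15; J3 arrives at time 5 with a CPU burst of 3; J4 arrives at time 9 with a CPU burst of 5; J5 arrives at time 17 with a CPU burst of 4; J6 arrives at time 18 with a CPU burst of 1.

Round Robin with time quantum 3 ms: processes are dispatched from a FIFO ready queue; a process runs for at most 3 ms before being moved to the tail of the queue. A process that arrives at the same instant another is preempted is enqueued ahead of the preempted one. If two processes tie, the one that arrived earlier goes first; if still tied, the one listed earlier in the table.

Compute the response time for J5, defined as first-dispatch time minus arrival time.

Gantt: | J1 0-6 | J2 6-9 | J3 9-12 | J1 12-15 | J4 15-18 | J2 18-21 | J1 21-24 | J5 24-27 | J6 27-28 | J4 28-30 | J2 30-33 | J1 33-34 | J5 34-35 | J2 35-41 |
Completion: J1=34  J2=41  J3=12  J4=30  J5=35  J6=28
Response(J5) = first start − arrival = 24 − 17 = 7

7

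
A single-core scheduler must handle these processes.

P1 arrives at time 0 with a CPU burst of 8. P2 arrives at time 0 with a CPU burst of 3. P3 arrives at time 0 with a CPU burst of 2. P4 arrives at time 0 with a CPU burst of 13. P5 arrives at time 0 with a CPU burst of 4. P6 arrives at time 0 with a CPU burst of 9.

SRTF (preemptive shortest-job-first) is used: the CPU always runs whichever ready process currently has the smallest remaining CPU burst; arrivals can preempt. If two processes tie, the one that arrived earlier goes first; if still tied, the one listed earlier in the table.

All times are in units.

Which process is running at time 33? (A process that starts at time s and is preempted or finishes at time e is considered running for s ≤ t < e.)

P4

Gantt: | P3 0-2 | P2 2-5 | P5 5-9 | P1 9-17 | P6 17-26 | P4 26-39 |
Completion: P1=17  P2=5  P3=2  P4=39  P5=9  P6=26
Turnaround (C−A): P1=17  P2=5  P3=2  P4=39  P5=9  P6=26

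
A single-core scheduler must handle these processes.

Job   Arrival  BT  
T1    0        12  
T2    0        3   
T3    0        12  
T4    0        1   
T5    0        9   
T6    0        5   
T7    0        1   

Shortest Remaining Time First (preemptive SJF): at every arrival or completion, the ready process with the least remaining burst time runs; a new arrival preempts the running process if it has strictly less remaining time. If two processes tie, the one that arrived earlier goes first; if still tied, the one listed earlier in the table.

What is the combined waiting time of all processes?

Gantt: | T4 0-1 | T7 1-2 | T2 2-5 | T6 5-10 | T5 10-19 | T1 19-31 | T3 31-43 |
Completion: T1=31  T2=5  T3=43  T4=1  T5=19  T6=10  T7=2
Turnaround (C−A): T1=31  T2=5  T3=43  T4=1  T5=19  T6=10  T7=2
Waiting = turnaround − burst: T1=19, T2=2, T3=31, T4=0, T5=10, T6=5, T7=1
Total waiting = 19 + 2 + 31 + 0 + 10 + 5 + 1 = 68

68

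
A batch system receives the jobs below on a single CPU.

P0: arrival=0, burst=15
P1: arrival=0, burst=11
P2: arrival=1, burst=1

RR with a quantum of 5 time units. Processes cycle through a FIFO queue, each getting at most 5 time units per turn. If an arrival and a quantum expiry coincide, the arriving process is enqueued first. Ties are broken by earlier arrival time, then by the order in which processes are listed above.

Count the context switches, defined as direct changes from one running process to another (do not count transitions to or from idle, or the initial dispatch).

6

Timeline: | P0 0-5 | P1 5-10 | P2 10-11 | P0 11-16 | P1 16-21 | P0 21-26 | P1 26-27 |
Completion: P0=26  P1=27  P2=11
Turnaround (C−A): P0=26  P1=27  P2=10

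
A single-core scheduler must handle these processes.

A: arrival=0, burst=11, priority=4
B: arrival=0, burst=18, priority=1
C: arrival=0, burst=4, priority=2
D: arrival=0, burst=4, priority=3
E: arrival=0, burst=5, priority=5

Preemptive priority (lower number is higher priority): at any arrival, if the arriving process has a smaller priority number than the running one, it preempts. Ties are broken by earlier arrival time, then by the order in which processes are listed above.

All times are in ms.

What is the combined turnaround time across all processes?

145

Gantt: | B 0-18 | C 18-22 | D 22-26 | A 26-37 | E 37-42 |
Completion: A=37  B=18  C=22  D=26  E=42
Turnaround = completion − arrival: A=37, B=18, C=22, D=26, E=42
Total turnaround = 37 + 18 + 22 + 26 + 42 = 145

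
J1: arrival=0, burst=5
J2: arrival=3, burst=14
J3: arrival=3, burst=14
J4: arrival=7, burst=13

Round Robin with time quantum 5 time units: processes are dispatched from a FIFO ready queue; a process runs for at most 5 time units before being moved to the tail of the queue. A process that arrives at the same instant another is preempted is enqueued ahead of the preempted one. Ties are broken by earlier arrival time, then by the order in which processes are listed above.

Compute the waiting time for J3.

26

Timeline: | J1 0-5 | J2 5-10 | J3 10-15 | J4 15-20 | J2 20-25 | J3 25-30 | J4 30-35 | J2 35-39 | J3 39-43 | J4 43-46 |
Completion: J1=5  J2=39  J3=43  J4=46
Turnaround (C−A): J1=5  J2=36  J3=40  J4=39
Waiting(J3) = turnaround − burst = 40 − 14 = 26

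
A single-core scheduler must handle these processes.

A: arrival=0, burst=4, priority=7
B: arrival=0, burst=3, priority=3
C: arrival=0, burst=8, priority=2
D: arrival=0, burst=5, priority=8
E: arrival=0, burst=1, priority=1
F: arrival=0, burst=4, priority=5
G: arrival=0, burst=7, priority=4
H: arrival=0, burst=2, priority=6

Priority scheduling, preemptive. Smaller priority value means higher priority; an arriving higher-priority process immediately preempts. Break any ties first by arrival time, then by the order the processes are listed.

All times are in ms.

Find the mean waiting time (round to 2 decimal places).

14.75

Gantt: | E 0-1 | C 1-9 | B 9-12 | G 12-19 | F 19-23 | H 23-25 | A 25-29 | D 29-34 |
Completion: A=29  B=12  C=9  D=34  E=1  F=23  G=19  H=25
Turnaround (C−A): A=29  B=12  C=9  D=34  E=1  F=23  G=19  H=25
Waiting times: A=25, B=9, C=1, D=29, E=0, F=19, G=12, H=23
Average waiting = (25+9+1+29+0+19+12+23) / 8 = 118/8 = 14.75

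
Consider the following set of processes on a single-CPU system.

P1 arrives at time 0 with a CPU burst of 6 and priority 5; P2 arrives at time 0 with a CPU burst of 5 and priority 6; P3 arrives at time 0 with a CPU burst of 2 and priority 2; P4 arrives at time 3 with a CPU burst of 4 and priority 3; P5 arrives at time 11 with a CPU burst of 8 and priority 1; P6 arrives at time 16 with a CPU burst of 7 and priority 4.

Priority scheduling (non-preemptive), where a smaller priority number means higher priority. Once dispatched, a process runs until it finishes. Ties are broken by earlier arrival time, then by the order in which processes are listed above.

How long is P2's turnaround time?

32

Schedule: | P3 0-2 | P1 2-8 | P4 8-12 | P5 12-20 | P6 20-27 | P2 27-32 |
Completion: P1=8  P2=32  P3=2  P4=12  P5=20  P6=27
Turnaround (C−A): P1=8  P2=32  P3=2  P4=9  P5=9  P6=11
Turnaround(P2) = completion − arrival = 32 − 0 = 32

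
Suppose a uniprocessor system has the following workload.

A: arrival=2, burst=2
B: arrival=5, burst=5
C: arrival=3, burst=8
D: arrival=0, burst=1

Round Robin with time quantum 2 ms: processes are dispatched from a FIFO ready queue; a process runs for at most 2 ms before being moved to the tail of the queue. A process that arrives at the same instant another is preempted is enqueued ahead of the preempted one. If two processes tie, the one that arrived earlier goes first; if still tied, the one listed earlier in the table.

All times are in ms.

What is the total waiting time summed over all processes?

11

Timeline: | D 0-1 | idle 1-2 | A 2-4 | C 4-6 | B 6-8 | C 8-10 | B 10-12 | C 12-14 | B 14-15 | C 15-17 |
Completion: A=4  B=15  C=17  D=1
Turnaround (C−A): A=2  B=10  C=14  D=1
Waiting = turnaround − burst: A=0, B=5, C=6, D=0
Total waiting = 0 + 5 + 6 + 0 = 11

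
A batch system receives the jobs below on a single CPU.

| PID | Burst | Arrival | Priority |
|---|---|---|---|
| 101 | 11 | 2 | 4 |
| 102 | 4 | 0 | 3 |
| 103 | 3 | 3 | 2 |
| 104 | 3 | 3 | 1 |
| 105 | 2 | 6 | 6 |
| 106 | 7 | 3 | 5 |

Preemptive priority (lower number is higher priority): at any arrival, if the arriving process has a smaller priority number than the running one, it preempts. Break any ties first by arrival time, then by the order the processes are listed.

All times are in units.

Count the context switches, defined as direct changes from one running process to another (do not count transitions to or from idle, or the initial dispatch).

6

Schedule: | 102 0-3 | 104 3-6 | 103 6-9 | 102 9-10 | 101 10-21 | 106 21-28 | 105 28-30 |
Completion: 101=21  102=10  103=9  104=6  105=30  106=28
Turnaround (C−A): 101=19  102=10  103=6  104=3  105=24  106=25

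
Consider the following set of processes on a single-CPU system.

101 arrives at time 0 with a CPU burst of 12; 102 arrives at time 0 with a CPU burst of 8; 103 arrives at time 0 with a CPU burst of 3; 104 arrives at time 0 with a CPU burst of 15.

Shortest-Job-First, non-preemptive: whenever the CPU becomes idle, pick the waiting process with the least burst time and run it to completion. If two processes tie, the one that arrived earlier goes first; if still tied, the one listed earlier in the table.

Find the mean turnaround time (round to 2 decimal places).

Schedule: | 103 0-3 | 102 3-11 | 101 11-23 | 104 23-38 |
Completion: 101=23  102=11  103=3  104=38
Turnaround (C−A): 101=23  102=11  103=3  104=38
Turnaround times: 101=23, 102=11, 103=3, 104=38
Average turnaround = (23+11+3+38) / 4 = 75/4 = 18.75

18.75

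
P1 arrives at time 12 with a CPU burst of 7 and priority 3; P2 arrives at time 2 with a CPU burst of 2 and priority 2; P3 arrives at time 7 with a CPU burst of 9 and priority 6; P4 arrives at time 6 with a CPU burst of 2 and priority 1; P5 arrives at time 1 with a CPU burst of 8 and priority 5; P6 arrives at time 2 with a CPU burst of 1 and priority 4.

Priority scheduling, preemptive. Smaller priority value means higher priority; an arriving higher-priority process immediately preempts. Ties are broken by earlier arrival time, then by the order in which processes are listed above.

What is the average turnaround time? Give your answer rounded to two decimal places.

Schedule: | idle 0-1 | P5 1-2 | P2 2-4 | P6 4-5 | P5 5-6 | P4 6-8 | P5 8-12 | P1 12-19 | P5 19-21 | P3 21-30 |
Completion: P1=19  P2=4  P3=30  P4=8  P5=21  P6=5
Turnaround times: P1=7, P2=2, P3=23, P4=2, P5=20, P6=3
Average turnaround = (7+2+23+2+20+3) / 6 = 57/6 = 9.50

9.50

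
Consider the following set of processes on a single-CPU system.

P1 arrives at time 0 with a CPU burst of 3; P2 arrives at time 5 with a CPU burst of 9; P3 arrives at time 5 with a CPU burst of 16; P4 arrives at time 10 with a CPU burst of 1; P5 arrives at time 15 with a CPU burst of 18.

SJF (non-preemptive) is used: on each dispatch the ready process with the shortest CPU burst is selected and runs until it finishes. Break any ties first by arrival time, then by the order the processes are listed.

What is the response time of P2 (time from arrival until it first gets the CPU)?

0

Gantt: | P1 0-3 | idle 3-5 | P2 5-14 | P4 14-15 | P3 15-31 | P5 31-49 |
Completion: P1=3  P2=14  P3=31  P4=15  P5=49
Turnaround (C−A): P1=3  P2=9  P3=26  P4=5  P5=34
Response(P2) = first start − arrival = 5 − 5 = 0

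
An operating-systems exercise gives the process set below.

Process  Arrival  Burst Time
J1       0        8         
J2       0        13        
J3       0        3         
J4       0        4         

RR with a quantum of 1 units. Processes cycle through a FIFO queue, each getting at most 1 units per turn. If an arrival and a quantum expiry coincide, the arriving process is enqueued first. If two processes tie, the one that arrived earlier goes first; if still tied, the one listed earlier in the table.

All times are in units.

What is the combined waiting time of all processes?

Gantt: | J1 0-1 | J2 1-2 | J3 2-3 | J4 3-4 | J1 4-5 | J2 5-6 | J3 6-7 | J4 7-8 | J1 8-9 | J2 9-10 | J3 10-11 | J4 11-12 | J1 12-13 | J2 13-14 | J4 14-15 | J1 15-16 | J2 16-17 | J1 17-18 | J2 18-19 | J1 19-20 | J2 20-21 | J1 21-22 | J2 22-28 |
Completion: J1=22  J2=28  J3=11  J4=15
Waiting = turnaround − burst: J1=14, J2=15, J3=8, J4=11
Total waiting = 14 + 15 + 8 + 11 = 48

48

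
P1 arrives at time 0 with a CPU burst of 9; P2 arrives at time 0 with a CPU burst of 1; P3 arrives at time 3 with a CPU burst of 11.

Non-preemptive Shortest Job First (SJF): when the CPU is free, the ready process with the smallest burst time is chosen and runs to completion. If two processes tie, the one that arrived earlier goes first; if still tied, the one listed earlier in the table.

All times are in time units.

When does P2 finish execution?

Schedule: | P2 0-1 | P1 1-10 | P3 10-21 |
Completion: P1=10  P2=1  P3=21
Turnaround (C−A): P1=10  P2=1  P3=18

1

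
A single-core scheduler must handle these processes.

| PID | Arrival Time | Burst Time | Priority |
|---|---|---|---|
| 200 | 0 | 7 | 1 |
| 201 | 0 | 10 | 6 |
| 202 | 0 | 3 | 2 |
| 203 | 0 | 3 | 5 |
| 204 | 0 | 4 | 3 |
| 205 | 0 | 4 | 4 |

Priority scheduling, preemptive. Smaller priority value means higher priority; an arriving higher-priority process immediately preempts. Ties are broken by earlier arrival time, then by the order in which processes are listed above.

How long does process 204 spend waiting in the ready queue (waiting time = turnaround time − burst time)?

10

Timeline: | 200 0-7 | 202 7-10 | 204 10-14 | 205 14-18 | 203 18-21 | 201 21-31 |
Completion: 200=7  201=31  202=10  203=21  204=14  205=18
Waiting(204) = turnaround − burst = 14 − 4 = 10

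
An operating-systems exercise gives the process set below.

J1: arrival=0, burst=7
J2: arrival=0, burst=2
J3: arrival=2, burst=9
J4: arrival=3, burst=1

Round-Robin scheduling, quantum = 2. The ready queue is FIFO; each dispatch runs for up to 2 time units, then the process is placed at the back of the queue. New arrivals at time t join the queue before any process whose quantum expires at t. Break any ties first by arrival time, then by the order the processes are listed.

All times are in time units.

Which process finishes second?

J4

Schedule: | J1 0-2 | J2 2-4 | J3 4-6 | J1 6-8 | J4 8-9 | J3 9-11 | J1 11-13 | J3 13-15 | J1 15-16 | J3 16-19 |
Completion: J1=16  J2=4  J3=19  J4=9
Turnaround (C−A): J1=16  J2=4  J3=17  J4=6
Finish order: J2 → J4 → J1 → J3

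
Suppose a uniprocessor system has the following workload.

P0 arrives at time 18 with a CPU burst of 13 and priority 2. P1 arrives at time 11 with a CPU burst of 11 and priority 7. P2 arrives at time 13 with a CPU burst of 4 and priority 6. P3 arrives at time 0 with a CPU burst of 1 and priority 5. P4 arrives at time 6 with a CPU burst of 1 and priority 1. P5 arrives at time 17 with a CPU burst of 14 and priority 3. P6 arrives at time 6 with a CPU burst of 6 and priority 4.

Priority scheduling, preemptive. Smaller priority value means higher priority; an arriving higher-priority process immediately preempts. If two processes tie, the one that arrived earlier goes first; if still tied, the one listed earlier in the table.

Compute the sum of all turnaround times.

97

Schedule: | P3 0-1 | idle 1-6 | P4 6-7 | P6 7-13 | P2 13-17 | P5 17-18 | P0 18-31 | P5 31-44 | P1 44-55 |
Completion: P0=31  P1=55  P2=17  P3=1  P4=7  P5=44  P6=13
Turnaround = completion − arrival: P0=13, P1=44, P2=4, P3=1, P4=1, P5=27, P6=7
Total turnaround = 13 + 44 + 4 + 1 + 1 + 27 + 7 = 97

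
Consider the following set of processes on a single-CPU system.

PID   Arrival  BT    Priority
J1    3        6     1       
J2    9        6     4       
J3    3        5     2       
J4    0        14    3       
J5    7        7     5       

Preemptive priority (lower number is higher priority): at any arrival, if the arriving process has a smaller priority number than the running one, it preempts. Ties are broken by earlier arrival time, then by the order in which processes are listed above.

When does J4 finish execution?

25

Timeline: | J4 0-3 | J1 3-9 | J3 9-14 | J4 14-25 | J2 25-31 | J5 31-38 |
Completion: J1=9  J2=31  J3=14  J4=25  J5=38
Turnaround (C−A): J1=6  J2=22  J3=11  J4=25  J5=31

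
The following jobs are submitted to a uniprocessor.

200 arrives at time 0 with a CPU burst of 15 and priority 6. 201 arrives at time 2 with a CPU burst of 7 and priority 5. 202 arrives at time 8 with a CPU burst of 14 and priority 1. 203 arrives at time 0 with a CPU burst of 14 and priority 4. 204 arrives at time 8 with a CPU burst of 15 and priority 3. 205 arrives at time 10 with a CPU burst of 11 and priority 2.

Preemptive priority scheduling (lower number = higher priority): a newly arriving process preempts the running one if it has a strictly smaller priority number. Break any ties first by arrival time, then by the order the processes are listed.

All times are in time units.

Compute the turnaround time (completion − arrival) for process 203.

54

Gantt: | 203 0-8 | 202 8-22 | 205 22-33 | 204 33-48 | 203 48-54 | 201 54-61 | 200 61-76 |
Completion: 200=76  201=61  202=22  203=54  204=48  205=33
Turnaround(203) = completion − arrival = 54 − 0 = 54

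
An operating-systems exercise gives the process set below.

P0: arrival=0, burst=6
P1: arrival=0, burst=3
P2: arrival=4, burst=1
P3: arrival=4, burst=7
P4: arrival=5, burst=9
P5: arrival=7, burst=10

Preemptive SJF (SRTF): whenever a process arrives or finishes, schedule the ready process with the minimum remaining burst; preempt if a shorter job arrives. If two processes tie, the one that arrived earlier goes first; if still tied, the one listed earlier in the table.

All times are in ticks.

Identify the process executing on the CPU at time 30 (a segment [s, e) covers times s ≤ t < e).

P5

Gantt: | P1 0-3 | P0 3-4 | P2 4-5 | P0 5-10 | P3 10-17 | P4 17-26 | P5 26-36 |
Completion: P0=10  P1=3  P2=5  P3=17  P4=26  P5=36
Turnaround (C−A): P0=10  P1=3  P2=1  P3=13  P4=21  P5=29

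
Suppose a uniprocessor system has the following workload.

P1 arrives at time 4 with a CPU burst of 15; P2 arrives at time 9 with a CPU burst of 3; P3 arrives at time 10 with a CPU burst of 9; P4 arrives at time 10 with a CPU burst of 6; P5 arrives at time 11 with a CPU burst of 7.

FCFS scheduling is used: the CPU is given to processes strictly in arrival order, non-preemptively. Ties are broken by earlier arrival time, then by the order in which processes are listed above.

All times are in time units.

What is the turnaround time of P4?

27

Gantt: | idle 0-4 | P1 4-19 | P2 19-22 | P3 22-31 | P4 31-37 | P5 37-44 |
Completion: P1=19  P2=22  P3=31  P4=37  P5=44
Turnaround (C−A): P1=15  P2=13  P3=21  P4=27  P5=33
Turnaround(P4) = completion − arrival = 37 − 10 = 27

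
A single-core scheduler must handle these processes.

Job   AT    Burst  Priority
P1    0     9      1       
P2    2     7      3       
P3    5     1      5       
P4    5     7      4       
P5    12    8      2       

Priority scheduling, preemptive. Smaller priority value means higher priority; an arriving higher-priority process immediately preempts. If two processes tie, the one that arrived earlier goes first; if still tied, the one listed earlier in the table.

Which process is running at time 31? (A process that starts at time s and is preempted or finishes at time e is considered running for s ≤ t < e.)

Gantt: | P1 0-9 | P2 9-12 | P5 12-20 | P2 20-24 | P4 24-31 | P3 31-32 |
Completion: P1=9  P2=24  P3=32  P4=31  P5=20

P3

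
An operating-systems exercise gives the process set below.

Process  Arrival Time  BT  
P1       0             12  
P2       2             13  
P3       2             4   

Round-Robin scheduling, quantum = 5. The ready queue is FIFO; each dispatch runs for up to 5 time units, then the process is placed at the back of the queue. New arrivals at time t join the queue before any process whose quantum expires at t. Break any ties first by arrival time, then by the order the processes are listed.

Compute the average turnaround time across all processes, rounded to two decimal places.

21.67

Timeline: | P1 0-5 | P2 5-10 | P3 10-14 | P1 14-19 | P2 19-24 | P1 24-26 | P2 26-29 |
Completion: P1=26  P2=29  P3=14
Turnaround times: P1=26, P2=27, P3=12
Average turnaround = (26+27+12) / 3 = 65/3 = 21.67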